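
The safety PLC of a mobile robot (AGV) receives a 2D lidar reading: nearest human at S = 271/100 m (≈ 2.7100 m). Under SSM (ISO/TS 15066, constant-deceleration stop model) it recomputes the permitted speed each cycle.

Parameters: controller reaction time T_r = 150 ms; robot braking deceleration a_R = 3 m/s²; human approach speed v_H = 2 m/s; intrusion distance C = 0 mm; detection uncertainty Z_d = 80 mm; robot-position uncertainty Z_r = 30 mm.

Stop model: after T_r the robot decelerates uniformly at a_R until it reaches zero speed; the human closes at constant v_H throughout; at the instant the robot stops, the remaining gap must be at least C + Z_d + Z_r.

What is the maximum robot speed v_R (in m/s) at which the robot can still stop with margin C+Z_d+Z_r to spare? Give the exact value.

collect terms ⇒ (1/6)·v_R² + (49/60)·v_R + (-23/10) = 0
  disc = (49/60)² − 4·(1/6)·(-23/10) = 7921/3600 ; √disc = 89/60
  v_R = (−(49/60) + 89/60) / (2·(1/6)) = 2 m/s
check:
T_s = v_R/a_R = 2/3 = 0.6667 s
robot covers v_R·T_r = 2.0000·0.1500 = 0.3000 m before braking
robot under decel: 2.0000²/(2·3.0000) = 0.6667 m
person approaches 2.0000·(0.1500+0.6667) = 1.6333 m
residual clearance needed = 0.0000+0.0800+0.0300 = 0.1100 m
sum ≈ 0.3000+0.6667+1.6333+0.1100 ≈ 2.7100 m = S ✓

v_R_max = 2 m/s = 2.0000 m/s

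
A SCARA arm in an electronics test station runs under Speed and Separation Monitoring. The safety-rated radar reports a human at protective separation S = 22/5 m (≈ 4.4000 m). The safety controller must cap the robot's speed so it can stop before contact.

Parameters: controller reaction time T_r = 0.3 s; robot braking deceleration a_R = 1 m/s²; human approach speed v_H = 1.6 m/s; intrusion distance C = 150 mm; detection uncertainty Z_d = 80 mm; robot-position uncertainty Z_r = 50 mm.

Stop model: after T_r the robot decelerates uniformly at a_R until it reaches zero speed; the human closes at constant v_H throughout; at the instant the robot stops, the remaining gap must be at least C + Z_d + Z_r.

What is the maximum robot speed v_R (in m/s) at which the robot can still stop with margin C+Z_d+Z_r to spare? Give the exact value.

at the boundary: (1/2)·v² + (19/10)·v + (-91/25) = 0
  disc = (19/10)² − 4·(1/2)·(-91/25) = 1089/100 ; √disc = 33/10
  v_R = (−(19/10) + 33/10) / (2·(1/2)) = 7/5 m/s
check:
stop time T_s = (7/5)/1 = 1.4000 s
robot in T_r: 1.4000·0.3000 = 0.4200 m
robot under decel: 1.4000²/(2·1.0000) = 0.9800 m
person approaches 1.6000·(0.3000+1.4000) = 2.7200 m
residual clearance needed = 0.1500+0.0800+0.0500 = 0.2800 m
sum ≈ 0.4200+0.9800+2.7200+0.2800 ≈ 4.4000 m = S ✓

v_R_max = 7/5 m/s = 1.4000 m/s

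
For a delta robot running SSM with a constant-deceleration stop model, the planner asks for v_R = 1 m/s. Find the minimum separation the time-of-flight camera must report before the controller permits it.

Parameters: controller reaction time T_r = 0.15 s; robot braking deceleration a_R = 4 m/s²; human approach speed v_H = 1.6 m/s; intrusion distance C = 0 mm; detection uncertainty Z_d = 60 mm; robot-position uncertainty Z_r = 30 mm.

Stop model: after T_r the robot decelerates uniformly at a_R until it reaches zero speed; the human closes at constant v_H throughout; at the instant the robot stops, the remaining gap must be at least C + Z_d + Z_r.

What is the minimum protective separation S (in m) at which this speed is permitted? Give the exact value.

T_s = v_R/a_R = 1/4 = 0.2500 s
reaction-phase robot travel = 1.0000·0.1500 = 0.1500 m
robot covers 1.0000·0.2500 − ½·4.0000·0.2500² = 0.1250 m while stopping
human over T_r+T_s: 1.6000·(0.1500+0.2500) = 0.6400 m
C+Z_d+Z_r = 0.0000+0.0600+0.0300 = 0.0900 m
S_min ≈ 0.1500+0.1250+0.6400+0.0900  ⇒  S_min = 201/200 m

S_min = 201/200 m = 1.0050 m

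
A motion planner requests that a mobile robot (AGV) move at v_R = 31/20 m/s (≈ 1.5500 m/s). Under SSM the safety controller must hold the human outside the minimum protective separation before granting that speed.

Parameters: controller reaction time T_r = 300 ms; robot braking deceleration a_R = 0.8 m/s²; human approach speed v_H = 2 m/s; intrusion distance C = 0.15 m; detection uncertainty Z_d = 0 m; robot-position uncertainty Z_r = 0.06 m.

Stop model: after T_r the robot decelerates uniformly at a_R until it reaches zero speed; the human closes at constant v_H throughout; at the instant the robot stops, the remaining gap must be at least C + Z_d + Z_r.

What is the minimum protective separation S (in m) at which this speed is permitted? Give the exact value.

braking lasts T_s = (31/20)/(4/5) = 1.9375 s
reaction-phase robot travel = 1.5500·0.3000 = 0.4650 m
braking distance = 1.5500²/(2·0.8000) = 1.5016 m
human over T_r+T_s: 2.0000·(0.3000+1.9375) = 4.4750 m
C+Z_d+Z_r = 0.1500+0.0000+0.0600 = 0.2100 m
S_min ≈ 0.4650+1.5016+4.4750+0.2100  ⇒  S_min = 4257/640 m

S_min = 4257/640 m = 6.6516 m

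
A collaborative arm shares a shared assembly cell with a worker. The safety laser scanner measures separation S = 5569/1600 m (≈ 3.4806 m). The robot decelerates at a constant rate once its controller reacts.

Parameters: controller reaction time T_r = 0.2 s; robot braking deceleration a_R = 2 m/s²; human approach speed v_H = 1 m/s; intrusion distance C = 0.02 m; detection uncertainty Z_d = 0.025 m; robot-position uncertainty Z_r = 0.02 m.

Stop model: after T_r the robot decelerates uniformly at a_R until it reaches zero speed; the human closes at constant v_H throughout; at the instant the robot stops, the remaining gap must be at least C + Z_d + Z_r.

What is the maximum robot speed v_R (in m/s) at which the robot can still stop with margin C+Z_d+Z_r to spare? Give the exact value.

quadratic (1/4)·v² + (7/10)·v + (-1029/320) = 0
  disc = (7/10)² − 4·(1/4)·(-1029/320) = 5929/1600 ; √disc = 77/40
  v_R = (−(7/10) + 77/40) / (2·(1/4)) = 49/20 m/s
check:
stop time T_s = (49/20)/2 = 1.2250 s
robot covers v_R·T_r = 2.4500·0.2000 = 0.4900 m before braking
robot under decel: 2.4500²/(2·2.0000) = 1.5006 m
human over T_r+T_s: 1.0000·(0.2000+1.2250) = 1.4250 m
margins: 0.0200+0.0250+0.0200 = 0.0650 m
sum ≈ 0.4900+1.5006+1.4250+0.0650 ≈ 3.4806 m = S ✓

v_R_max = 49/20 m/s = 2.4500 m/s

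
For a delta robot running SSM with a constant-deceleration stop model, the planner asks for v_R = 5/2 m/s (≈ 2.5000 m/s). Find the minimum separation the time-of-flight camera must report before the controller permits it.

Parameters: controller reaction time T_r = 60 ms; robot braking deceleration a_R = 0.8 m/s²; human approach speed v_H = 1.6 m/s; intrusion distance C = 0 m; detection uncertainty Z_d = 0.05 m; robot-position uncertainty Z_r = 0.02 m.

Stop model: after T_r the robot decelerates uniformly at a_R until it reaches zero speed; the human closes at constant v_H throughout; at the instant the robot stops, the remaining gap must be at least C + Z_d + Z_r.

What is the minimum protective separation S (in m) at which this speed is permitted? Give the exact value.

braking lasts T_s = (5/2)/(4/5) = 3.1250 s
reaction-phase robot travel = 2.5000·0.0600 = 0.1500 m
robot under decel: 2.5000²/(2·0.8000) = 3.9062 m
human over T_r+T_s: 1.6000·(0.0600+3.1250) = 5.0960 m
C+Z_d+Z_r = 0.0000+0.0500+0.0200 = 0.0700 m
S_min ≈ 0.1500+3.9062+5.0960+0.0700  ⇒  S_min = 36889/4000 m

S_min = 36889/4000 m = 9.2223 m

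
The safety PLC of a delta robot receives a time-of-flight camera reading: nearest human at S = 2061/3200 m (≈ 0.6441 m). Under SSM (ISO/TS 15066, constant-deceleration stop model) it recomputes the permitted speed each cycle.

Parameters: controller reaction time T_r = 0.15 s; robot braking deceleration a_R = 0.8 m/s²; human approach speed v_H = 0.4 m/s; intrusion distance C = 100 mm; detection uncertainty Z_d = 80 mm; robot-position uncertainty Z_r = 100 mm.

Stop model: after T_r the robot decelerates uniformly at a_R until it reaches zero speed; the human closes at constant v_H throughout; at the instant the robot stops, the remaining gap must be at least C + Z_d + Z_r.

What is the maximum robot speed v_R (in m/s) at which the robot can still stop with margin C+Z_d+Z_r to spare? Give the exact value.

v_R_max = 7/20 m/s = 0.3500 m/s

collect terms ⇒ (5/8)·v_R² + (13/20)·v_R + (-973/3200) = 0
  disc = (13/20)² − 4·(5/8)·(-973/3200) = 7569/6400 ; √disc = 87/80
  v_R = (−(13/20) + 87/80) / (2·(5/8)) = 7/20 m/s
check:
T_s = v_R/a_R = (7/20)/(4/5) = 0.4375 s
robot covers v_R·T_r = 0.3500·0.1500 = 0.0525 m before braking
braking distance = 0.3500²/(2·0.8000) = 0.0766 m
human closes 0.4000·0.5875 = 0.2350 m
residual clearance needed = 0.1000+0.0800+0.1000 = 0.2800 m
sum ≈ 0.0525+0.0766+0.2350+0.2800 ≈ 0.6441 m = S ✓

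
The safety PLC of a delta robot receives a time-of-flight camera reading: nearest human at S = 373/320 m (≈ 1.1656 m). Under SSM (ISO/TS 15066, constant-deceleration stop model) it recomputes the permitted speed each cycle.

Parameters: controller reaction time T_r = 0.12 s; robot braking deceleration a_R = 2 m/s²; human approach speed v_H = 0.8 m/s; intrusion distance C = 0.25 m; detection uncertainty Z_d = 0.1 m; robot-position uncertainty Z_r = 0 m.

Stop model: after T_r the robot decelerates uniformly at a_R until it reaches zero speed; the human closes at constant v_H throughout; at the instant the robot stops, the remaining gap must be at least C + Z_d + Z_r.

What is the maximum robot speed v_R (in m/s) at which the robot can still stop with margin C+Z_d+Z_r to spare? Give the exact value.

collect terms ⇒ (1/4)·v_R² + (13/25)·v_R + (-5757/8000) = 0
  disc = (13/25)² − 4·(1/4)·(-5757/8000) = 39601/40000 ; √disc = 199/200
  v_R = (−(13/25) + 199/200) / (2·(1/4)) = 19/20 m/s
check:
braking lasts T_s = (19/20)/2 = 0.4750 s
reaction-phase robot travel = 0.9500·0.1200 = 0.1140 m
braking distance = 0.9500²/(2·2.0000) = 0.2256 m
human over T_r+T_s: 0.8000·(0.1200+0.4750) = 0.4760 m
margins: 0.2500+0.1000+0.0000 = 0.3500 m
sum ≈ 0.1140+0.2256+0.4760+0.3500 ≈ 1.1656 m = S ✓

v_R_max = 19/20 m/s = 0.9500 m/s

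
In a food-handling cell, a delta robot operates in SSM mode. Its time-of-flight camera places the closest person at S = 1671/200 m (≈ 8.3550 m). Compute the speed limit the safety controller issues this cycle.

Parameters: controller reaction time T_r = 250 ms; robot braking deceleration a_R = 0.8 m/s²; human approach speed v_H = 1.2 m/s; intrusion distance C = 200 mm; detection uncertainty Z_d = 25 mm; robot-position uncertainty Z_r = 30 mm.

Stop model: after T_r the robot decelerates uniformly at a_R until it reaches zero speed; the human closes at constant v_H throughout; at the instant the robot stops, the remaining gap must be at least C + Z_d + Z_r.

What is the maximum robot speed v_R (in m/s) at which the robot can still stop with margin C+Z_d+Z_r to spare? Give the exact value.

v_R_max = 12/5 m/s = 2.4000 m/s

quadratic (5/8)·v² + (7/4)·v + (-39/5) = 0
  disc = (7/4)² − 4·(5/8)·(-39/5) = 361/16 ; √disc = 19/4
  v_R = (−(7/4) + 19/4) / (2·(5/8)) = 12/5 m/s
check:
T_s = v_R/a_R = (12/5)/(4/5) = 3.0000 s
reaction-phase robot travel = 2.4000·0.2500 = 0.6000 m
robot covers 2.4000·3.0000 − ½·0.8000·3.0000² = 3.6000 m while stopping
person approaches 1.2000·(0.2500+3.0000) = 3.9000 m
residual clearance needed = 0.2000+0.0250+0.0300 = 0.2550 m
sum ≈ 0.6000+3.6000+3.9000+0.2550 ≈ 8.3550 m = S ✓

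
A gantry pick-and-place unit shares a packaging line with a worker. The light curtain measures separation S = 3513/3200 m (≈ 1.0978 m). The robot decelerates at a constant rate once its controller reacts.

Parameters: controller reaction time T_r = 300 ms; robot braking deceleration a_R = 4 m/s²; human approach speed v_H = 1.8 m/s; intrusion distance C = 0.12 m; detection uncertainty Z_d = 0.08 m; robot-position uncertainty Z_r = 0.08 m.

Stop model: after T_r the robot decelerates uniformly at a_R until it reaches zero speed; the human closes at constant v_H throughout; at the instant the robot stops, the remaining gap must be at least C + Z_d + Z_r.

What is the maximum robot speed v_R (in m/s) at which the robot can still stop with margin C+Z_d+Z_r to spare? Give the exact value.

v_R_max = 7/20 m/s = 0.3500 m/s

collect terms ⇒ (1/8)·v_R² + (3/4)·v_R + (-889/3200) = 0
  disc = (3/4)² − 4·(1/8)·(-889/3200) = 4489/6400 ; √disc = 67/80
  v_R = (−(3/4) + 67/80) / (2·(1/8)) = 7/20 m/s
check:
T_s = v_R/a_R = (7/20)/4 = 0.0875 s
robot covers v_R·T_r = 0.3500·0.3000 = 0.1050 m before braking
braking distance = 0.3500²/(2·4.0000) = 0.0153 m
human over T_r+T_s: 1.8000·(0.3000+0.0875) = 0.6975 m
C+Z_d+Z_r = 0.1200+0.0800+0.0800 = 0.2800 m
sum ≈ 0.1050+0.0153+0.6975+0.2800 ≈ 1.0978 m = S ✓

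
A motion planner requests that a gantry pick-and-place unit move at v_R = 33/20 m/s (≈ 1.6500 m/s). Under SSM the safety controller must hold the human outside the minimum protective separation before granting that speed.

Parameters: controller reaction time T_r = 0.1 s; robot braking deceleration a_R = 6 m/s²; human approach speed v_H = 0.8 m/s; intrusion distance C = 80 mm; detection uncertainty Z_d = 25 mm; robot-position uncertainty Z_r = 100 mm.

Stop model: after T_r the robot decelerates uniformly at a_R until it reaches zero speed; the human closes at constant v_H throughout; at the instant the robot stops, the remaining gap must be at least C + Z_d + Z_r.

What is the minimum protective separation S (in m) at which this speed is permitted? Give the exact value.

T_s = v_R/a_R = (33/20)/6 = 0.2750 s
reaction-phase robot travel = 1.6500·0.1000 = 0.1650 m
braking distance = 1.6500²/(2·6.0000) = 0.2269 m
person approaches 0.8000·(0.1000+0.2750) = 0.3000 m
margins: 0.0800+0.0250+0.1000 = 0.2050 m
S_min ≈ 0.1650+0.2269+0.3000+0.2050  ⇒  S_min = 287/320 m

S_min = 287/320 m = 0.8969 m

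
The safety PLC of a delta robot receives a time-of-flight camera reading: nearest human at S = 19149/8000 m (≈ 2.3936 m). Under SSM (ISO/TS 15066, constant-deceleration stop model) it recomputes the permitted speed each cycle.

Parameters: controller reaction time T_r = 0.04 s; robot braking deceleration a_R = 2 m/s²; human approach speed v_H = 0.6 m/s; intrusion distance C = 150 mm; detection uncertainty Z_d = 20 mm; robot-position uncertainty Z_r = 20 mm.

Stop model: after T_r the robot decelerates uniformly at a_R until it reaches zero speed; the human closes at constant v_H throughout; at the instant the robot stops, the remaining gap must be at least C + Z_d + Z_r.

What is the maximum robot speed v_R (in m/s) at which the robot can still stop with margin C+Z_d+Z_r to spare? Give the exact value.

collect terms ⇒ (1/4)·v_R² + (17/50)·v_R + (-17437/8000) = 0
  disc = (17/50)² − 4·(1/4)·(-17437/8000) = 91809/40000 ; √disc = 303/200
  v_R = (−(17/50) + 303/200) / (2·(1/4)) = 47/20 m/s
check:
T_s = v_R/a_R = (47/20)/2 = 1.1750 s
reaction-phase robot travel = 2.3500·0.0400 = 0.0940 m
robot covers 2.3500·1.1750 − ½·2.0000·1.1750² = 1.3806 m while stopping
person approaches 0.6000·(0.0400+1.1750) = 0.7290 m
C+Z_d+Z_r = 0.1500+0.0200+0.0200 = 0.1900 m
sum ≈ 0.0940+1.3806+0.7290+0.1900 ≈ 2.3936 m = S ✓

v_R_max = 47/20 m/s = 2.3500 m/s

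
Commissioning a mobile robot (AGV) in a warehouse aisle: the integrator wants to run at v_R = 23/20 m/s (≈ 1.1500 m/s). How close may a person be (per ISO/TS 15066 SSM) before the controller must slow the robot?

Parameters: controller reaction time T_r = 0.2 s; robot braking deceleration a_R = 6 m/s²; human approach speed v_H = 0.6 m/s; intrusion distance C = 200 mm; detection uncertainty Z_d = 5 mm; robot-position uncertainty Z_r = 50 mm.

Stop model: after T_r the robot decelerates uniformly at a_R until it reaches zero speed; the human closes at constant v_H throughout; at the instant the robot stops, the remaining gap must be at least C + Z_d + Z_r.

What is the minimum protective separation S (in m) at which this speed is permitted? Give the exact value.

stop time T_s = (23/20)/6 = 0.1917 s
reaction-phase robot travel = 1.1500·0.2000 = 0.2300 m
robot under decel: 1.1500²/(2·6.0000) = 0.1102 m
human closes 0.6000·0.3917 = 0.2350 m
margins: 0.2000+0.0050+0.0500 = 0.2550 m
S_min ≈ 0.2300+0.1102+0.2350+0.2550  ⇒  S_min = 797/960 m

S_min = 797/960 m = 0.8302 m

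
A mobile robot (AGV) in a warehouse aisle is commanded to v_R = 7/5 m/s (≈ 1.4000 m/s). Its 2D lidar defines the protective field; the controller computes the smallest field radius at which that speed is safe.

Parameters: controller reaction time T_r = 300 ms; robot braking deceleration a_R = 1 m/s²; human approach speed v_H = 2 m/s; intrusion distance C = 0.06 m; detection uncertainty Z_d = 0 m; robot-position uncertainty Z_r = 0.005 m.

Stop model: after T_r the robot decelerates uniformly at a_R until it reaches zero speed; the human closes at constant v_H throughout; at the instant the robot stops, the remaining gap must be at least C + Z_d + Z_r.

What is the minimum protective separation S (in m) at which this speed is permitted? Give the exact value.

S_min = 973/200 m = 4.8650 m

stop time T_s = (7/5)/1 = 1.4000 s
robot covers v_R·T_r = 1.4000·0.3000 = 0.4200 m before braking
robot under decel: 1.4000²/(2·1.0000) = 0.9800 m
human over T_r+T_s: 2.0000·(0.3000+1.4000) = 3.4000 m
residual clearance needed = 0.0600+0.0000+0.0050 = 0.0650 m
S_min ≈ 0.4200+0.9800+3.4000+0.0650  ⇒  S_min = 973/200 m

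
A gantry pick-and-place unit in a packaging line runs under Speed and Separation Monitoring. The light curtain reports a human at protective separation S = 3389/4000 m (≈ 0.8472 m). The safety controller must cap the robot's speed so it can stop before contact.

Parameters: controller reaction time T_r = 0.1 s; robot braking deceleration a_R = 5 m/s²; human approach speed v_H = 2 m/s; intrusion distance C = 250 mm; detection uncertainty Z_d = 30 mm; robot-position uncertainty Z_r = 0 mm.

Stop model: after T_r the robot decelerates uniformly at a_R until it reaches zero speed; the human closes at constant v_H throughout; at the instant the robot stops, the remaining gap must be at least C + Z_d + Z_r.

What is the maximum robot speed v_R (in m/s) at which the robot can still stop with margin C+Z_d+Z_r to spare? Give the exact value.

v_R_max = 13/20 m/s = 0.6500 m/s

collect terms ⇒ (1/10)·v_R² + (1/2)·v_R + (-1469/4000) = 0
  disc = (1/2)² − 4·(1/10)·(-1469/4000) = 3969/10000 ; √disc = 63/100
  v_R = (−(1/2) + 63/100) / (2·(1/10)) = 13/20 m/s
check:
stop time T_s = (13/20)/5 = 0.1300 s
robot covers v_R·T_r = 0.6500·0.1000 = 0.0650 m before braking
robot under decel: 0.6500²/(2·5.0000) = 0.0423 m
human closes 2.0000·0.2300 = 0.4600 m
C+Z_d+Z_r = 0.2500+0.0300+0.0000 = 0.2800 m
sum ≈ 0.0650+0.0423+0.4600+0.2800 ≈ 0.8472 m = S ✓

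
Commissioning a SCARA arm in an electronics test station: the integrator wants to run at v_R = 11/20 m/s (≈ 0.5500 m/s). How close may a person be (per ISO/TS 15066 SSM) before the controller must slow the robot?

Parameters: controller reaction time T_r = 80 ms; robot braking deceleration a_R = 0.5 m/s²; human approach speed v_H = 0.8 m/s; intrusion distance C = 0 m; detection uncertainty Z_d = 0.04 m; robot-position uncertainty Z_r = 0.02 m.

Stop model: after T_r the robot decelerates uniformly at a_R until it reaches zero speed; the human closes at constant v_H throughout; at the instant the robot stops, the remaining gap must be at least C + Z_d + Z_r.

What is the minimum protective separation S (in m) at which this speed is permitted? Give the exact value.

S_min = 2701/2000 m = 1.3505 m

stop time T_s = (11/20)/(1/2) = 1.1000 s
reaction-phase robot travel = 0.5500·0.0800 = 0.0440 m
braking distance = 0.5500²/(2·0.5000) = 0.3025 m
person approaches 0.8000·(0.0800+1.1000) = 0.9440 m
C+Z_d+Z_r = 0.0000+0.0400+0.0200 = 0.0600 m
S_min ≈ 0.0440+0.3025+0.9440+0.0600  ⇒  S_min = 2701/2000 m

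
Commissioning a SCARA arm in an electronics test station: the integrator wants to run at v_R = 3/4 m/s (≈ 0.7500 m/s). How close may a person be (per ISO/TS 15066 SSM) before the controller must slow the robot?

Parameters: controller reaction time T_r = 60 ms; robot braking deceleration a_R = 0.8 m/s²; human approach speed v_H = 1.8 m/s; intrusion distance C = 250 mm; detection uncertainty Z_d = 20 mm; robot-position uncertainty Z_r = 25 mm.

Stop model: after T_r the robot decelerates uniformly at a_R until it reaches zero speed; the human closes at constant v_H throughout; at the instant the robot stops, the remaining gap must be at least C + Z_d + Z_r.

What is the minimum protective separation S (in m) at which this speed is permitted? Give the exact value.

T_s = v_R/a_R = (3/4)/(4/5) = 0.9375 s
robot covers v_R·T_r = 0.7500·0.0600 = 0.0450 m before braking
robot under decel: 0.7500²/(2·0.8000) = 0.3516 m
person approaches 1.8000·(0.0600+0.9375) = 1.7955 m
C+Z_d+Z_r = 0.2500+0.0200+0.0250 = 0.2950 m
S_min ≈ 0.0450+0.3516+1.7955+0.2950  ⇒  S_min = 39793/16000 m

S_min = 39793/16000 m = 2.4871 m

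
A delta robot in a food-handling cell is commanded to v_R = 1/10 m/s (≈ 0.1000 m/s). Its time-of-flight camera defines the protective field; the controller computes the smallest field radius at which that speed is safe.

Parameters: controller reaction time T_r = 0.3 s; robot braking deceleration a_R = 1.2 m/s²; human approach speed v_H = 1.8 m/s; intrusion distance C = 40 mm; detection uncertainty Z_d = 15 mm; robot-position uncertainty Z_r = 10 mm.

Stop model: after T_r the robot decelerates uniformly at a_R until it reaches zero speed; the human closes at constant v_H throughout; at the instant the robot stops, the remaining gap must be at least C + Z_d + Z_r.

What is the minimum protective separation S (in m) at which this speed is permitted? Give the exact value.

T_s = v_R/a_R = (1/10)/(6/5) = 0.0833 s
robot covers v_R·T_r = 0.1000·0.3000 = 0.0300 m before braking
robot covers 0.1000·0.0833 − ½·1.2000·0.0833² = 0.0042 m while stopping
human over T_r+T_s: 1.8000·(0.3000+0.0833) = 0.6900 m
C+Z_d+Z_r = 0.0400+0.0150+0.0100 = 0.0650 m
S_min ≈ 0.0300+0.0042+0.6900+0.0650  ⇒  S_min = 947/1200 m

S_min = 947/1200 m = 0.7892 m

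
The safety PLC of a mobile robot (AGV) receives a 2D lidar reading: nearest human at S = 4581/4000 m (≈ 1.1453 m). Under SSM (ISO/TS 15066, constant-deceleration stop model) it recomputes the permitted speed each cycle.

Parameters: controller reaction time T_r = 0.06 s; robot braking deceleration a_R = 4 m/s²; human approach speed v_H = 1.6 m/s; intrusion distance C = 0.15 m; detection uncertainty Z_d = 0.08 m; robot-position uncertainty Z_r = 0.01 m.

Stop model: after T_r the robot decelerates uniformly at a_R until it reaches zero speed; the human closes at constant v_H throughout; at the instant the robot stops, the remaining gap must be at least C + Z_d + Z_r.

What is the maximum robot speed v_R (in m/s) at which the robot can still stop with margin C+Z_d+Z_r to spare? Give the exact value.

v_R_max = 13/10 m/s = 1.3000 m/s

quadratic (1/8)·v² + (23/50)·v + (-3237/4000) = 0
  disc = (23/50)² − 4·(1/8)·(-3237/4000) = 24649/40000 ; √disc = 157/200
  v_R = (−(23/50) + 157/200) / (2·(1/8)) = 13/10 m/s
check:
T_s = v_R/a_R = (13/10)/4 = 0.3250 s
robot in T_r: 1.3000·0.0600 = 0.0780 m
braking distance = 1.3000²/(2·4.0000) = 0.2112 m
person approaches 1.6000·(0.0600+0.3250) = 0.6160 m
residual clearance needed = 0.1500+0.0800+0.0100 = 0.2400 m
sum ≈ 0.0780+0.2112+0.6160+0.2400 ≈ 1.1453 m = S ✓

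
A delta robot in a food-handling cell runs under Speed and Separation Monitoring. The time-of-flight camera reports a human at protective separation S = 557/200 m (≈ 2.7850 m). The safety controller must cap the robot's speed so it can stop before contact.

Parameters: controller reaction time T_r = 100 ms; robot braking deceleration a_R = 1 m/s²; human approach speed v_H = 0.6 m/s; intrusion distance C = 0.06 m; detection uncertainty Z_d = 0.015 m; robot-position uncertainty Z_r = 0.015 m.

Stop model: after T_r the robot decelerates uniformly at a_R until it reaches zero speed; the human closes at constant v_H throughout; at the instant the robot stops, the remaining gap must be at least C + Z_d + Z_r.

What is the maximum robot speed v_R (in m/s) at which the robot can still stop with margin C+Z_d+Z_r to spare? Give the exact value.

v_R_max = 17/10 m/s = 1.7000 m/s

quadratic (1/2)·v² + (7/10)·v + (-527/200) = 0
  disc = (7/10)² − 4·(1/2)·(-527/200) = 144/25 ; √disc = 12/5
  v_R = (−(7/10) + 12/5) / (2·(1/2)) = 17/10 m/s
check:
stop time T_s = (17/10)/1 = 1.7000 s
robot in T_r: 1.7000·0.1000 = 0.1700 m
robot under decel: 1.7000²/(2·1.0000) = 1.4450 m
human over T_r+T_s: 0.6000·(0.1000+1.7000) = 1.0800 m
residual clearance needed = 0.0600+0.0150+0.0150 = 0.0900 m
sum ≈ 0.1700+1.4450+1.0800+0.0900 ≈ 2.7850 m = S ✓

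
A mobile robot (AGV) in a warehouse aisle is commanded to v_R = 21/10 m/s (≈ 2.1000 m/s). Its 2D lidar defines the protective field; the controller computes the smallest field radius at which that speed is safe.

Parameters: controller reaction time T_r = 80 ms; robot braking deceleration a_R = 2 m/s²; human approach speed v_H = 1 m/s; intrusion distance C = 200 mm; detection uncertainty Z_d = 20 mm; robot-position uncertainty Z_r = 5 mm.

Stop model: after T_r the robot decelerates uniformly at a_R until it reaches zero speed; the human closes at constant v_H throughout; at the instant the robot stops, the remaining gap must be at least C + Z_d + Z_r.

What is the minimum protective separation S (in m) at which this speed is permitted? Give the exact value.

S_min = 5251/2000 m = 2.6255 m

T_s = v_R/a_R = (21/10)/2 = 1.0500 s
robot in T_r: 2.1000·0.0800 = 0.1680 m
braking distance = 2.1000²/(2·2.0000) = 1.1025 m
human closes 1.0000·1.1300 = 1.1300 m
C+Z_d+Z_r = 0.2000+0.0200+0.0050 = 0.2250 m
S_min ≈ 0.1680+1.1025+1.1300+0.2250  ⇒  S_min = 5251/2000 m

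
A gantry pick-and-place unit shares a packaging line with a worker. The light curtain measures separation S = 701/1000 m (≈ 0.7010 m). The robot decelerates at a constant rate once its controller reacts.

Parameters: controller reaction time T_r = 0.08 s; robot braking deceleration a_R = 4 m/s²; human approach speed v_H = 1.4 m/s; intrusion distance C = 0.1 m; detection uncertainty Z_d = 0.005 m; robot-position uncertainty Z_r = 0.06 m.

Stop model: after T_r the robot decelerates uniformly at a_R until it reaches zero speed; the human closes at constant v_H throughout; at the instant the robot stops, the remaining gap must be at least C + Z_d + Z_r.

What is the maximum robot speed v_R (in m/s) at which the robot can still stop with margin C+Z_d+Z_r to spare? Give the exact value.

collect terms ⇒ (1/8)·v_R² + (43/100)·v_R + (-53/125) = 0
  disc = (43/100)² − 4·(1/8)·(-53/125) = 3969/10000 ; √disc = 63/100
  v_R = (−(43/100) + 63/100) / (2·(1/8)) = 4/5 m/s
check:
stop time T_s = (4/5)/4 = 0.2000 s
robot in T_r: 0.8000·0.0800 = 0.0640 m
robot covers 0.8000·0.2000 − ½·4.0000·0.2000² = 0.0800 m while stopping
person approaches 1.4000·(0.0800+0.2000) = 0.3920 m
margins: 0.1000+0.0050+0.0600 = 0.1650 m
sum ≈ 0.0640+0.0800+0.3920+0.1650 ≈ 0.7010 m = S ✓

v_R_max = 4/5 m/s = 0.8000 m/s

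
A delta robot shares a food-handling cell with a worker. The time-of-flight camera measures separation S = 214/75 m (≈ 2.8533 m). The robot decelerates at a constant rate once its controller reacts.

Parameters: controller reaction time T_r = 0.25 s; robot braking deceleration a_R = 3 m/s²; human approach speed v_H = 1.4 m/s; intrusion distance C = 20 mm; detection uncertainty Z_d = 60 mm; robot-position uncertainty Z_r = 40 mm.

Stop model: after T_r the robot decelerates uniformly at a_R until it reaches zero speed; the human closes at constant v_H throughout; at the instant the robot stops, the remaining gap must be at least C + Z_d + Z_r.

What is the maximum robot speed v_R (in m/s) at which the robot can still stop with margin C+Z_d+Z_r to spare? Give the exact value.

at the boundary: (1/6)·v² + (43/60)·v + (-143/60) = 0
  disc = (43/60)² − 4·(1/6)·(-143/60) = 841/400 ; √disc = 29/20
  v_R = (−(43/60) + 29/20) / (2·(1/6)) = 11/5 m/s
check:
T_s = v_R/a_R = (11/5)/3 = 0.7333 s
reaction-phase robot travel = 2.2000·0.2500 = 0.5500 m
robot under decel: 2.2000²/(2·3.0000) = 0.8067 m
human over T_r+T_s: 1.4000·(0.2500+0.7333) = 1.3767 m
margins: 0.0200+0.0600+0.0400 = 0.1200 m
sum ≈ 0.5500+0.8067+1.3767+0.1200 ≈ 2.8533 m = S ✓

v_R_max = 11/5 m/s = 2.2000 m/s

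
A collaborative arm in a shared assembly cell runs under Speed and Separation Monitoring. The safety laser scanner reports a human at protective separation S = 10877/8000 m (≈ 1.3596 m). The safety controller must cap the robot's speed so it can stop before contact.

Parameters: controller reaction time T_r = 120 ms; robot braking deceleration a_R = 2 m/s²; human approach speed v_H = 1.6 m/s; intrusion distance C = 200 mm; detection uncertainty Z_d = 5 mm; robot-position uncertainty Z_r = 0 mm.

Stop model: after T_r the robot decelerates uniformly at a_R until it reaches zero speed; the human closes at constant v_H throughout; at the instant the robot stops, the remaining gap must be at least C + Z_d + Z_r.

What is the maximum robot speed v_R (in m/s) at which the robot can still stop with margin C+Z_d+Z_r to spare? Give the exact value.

quadratic (1/4)·v² + (23/25)·v + (-7701/8000) = 0
  disc = (23/25)² − 4·(1/4)·(-7701/8000) = 72361/40000 ; √disc = 269/200
  v_R = (−(23/25) + 269/200) / (2·(1/4)) = 17/20 m/s
check:
braking lasts T_s = (17/20)/2 = 0.4250 s
robot covers v_R·T_r = 0.8500·0.1200 = 0.1020 m before braking
robot under decel: 0.8500²/(2·2.0000) = 0.1806 m
person approaches 1.6000·(0.1200+0.4250) = 0.8720 m
residual clearance needed = 0.2000+0.0050+0.0000 = 0.2050 m
sum ≈ 0.1020+0.1806+0.8720+0.2050 ≈ 1.3596 m = S ✓

v_R_max = 17/20 m/s = 0.8500 m/s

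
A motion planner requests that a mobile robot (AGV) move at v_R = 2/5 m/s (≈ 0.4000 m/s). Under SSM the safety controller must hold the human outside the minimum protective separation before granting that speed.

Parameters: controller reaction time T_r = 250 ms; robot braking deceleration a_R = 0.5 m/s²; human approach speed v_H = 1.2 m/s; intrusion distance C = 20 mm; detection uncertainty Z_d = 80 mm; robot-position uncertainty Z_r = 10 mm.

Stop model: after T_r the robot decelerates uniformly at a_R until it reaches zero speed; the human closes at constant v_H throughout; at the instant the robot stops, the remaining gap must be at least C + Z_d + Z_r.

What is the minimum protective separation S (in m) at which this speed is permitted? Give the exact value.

T_s = v_R/a_R = (2/5)/(1/2) = 0.8000 s
reaction-phase robot travel = 0.4000·0.2500 = 0.1000 m
robot under decel: 0.4000²/(2·0.5000) = 0.1600 m
human closes 1.2000·1.0500 = 1.2600 m
margins: 0.0200+0.0800+0.0100 = 0.1100 m
S_min ≈ 0.1000+0.1600+1.2600+0.1100  ⇒  S_min = 163/100 m

S_min = 163/100 m = 1.6300 m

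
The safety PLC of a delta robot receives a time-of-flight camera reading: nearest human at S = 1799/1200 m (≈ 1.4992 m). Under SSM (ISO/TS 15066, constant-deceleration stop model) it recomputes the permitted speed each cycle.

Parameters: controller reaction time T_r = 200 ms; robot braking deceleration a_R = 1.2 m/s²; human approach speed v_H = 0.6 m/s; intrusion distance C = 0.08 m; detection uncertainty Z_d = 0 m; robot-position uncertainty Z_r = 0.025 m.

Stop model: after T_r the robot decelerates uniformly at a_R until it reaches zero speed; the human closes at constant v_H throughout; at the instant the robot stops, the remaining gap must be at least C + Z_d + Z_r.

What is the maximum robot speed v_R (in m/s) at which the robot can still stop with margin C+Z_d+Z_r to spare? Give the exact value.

quadratic (5/12)·v² + (7/10)·v + (-1529/1200) = 0
  disc = (7/10)² − 4·(5/12)·(-1529/1200) = 9409/3600 ; √disc = 97/60
  v_R = (−(7/10) + 97/60) / (2·(5/12)) = 11/10 m/s
check:
stop time T_s = (11/10)/(6/5) = 0.9167 s
reaction-phase robot travel = 1.1000·0.2000 = 0.2200 m
robot covers 1.1000·0.9167 − ½·1.2000·0.9167² = 0.5042 m while stopping
person approaches 0.6000·(0.2000+0.9167) = 0.6700 m
residual clearance needed = 0.0800+0.0000+0.0250 = 0.1050 m
sum ≈ 0.2200+0.5042+0.6700+0.1050 ≈ 1.4992 m = S ✓

v_R_max = 11/10 m/s = 1.1000 m/s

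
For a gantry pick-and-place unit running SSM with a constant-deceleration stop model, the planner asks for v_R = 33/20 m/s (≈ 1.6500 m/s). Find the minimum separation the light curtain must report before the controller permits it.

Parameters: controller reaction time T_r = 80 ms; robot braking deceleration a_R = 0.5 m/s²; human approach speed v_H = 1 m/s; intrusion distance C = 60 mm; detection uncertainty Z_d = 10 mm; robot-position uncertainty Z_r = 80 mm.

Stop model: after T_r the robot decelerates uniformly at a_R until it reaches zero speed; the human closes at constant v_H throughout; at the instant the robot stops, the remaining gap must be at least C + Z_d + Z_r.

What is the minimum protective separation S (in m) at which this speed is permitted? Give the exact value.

S_min = 12769/2000 m = 6.3845 m

T_s = v_R/a_R = (33/20)/(1/2) = 3.3000 s
robot in T_r: 1.6500·0.0800 = 0.1320 m
robot covers 1.6500·3.3000 − ½·0.5000·3.3000² = 2.7225 m while stopping
human over T_r+T_s: 1.0000·(0.0800+3.3000) = 3.3800 m
margins: 0.0600+0.0100+0.0800 = 0.1500 m
S_min ≈ 0.1320+2.7225+3.3800+0.1500  ⇒  S_min = 12769/2000 m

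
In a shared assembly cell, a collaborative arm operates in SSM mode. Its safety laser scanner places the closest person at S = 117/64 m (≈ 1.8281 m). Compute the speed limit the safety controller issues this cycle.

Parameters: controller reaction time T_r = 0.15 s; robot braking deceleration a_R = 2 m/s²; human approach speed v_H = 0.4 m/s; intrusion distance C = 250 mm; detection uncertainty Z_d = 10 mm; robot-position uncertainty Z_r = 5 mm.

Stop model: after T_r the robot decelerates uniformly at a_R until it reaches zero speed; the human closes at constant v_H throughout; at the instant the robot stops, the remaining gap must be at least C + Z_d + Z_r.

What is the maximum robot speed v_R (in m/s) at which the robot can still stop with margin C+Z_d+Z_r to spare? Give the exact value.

collect terms ⇒ (1/4)·v_R² + (7/20)·v_R + (-481/320) = 0
  disc = (7/20)² − 4·(1/4)·(-481/320) = 2601/1600 ; √disc = 51/40
  v_R = (−(7/20) + 51/40) / (2·(1/4)) = 37/20 m/s
check:
braking lasts T_s = (37/20)/2 = 0.9250 s
reaction-phase robot travel = 1.8500·0.1500 = 0.2775 m
braking distance = 1.8500²/(2·2.0000) = 0.8556 m
human closes 0.4000·1.0750 = 0.4300 m
C+Z_d+Z_r = 0.2500+0.0100+0.0050 = 0.2650 m
sum ≈ 0.2775+0.8556+0.4300+0.2650 ≈ 1.8281 m = S ✓

v_R_max = 37/20 m/s = 1.8500 m/s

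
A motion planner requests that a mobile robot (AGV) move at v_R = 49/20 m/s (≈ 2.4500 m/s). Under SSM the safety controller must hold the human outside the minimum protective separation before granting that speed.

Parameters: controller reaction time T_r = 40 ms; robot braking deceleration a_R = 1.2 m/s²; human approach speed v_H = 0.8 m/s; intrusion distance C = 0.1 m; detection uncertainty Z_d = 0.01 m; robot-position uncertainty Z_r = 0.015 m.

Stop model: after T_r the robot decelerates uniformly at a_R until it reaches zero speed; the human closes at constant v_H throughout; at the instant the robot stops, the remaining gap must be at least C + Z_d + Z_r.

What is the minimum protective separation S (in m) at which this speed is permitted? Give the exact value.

stop time T_s = (49/20)/(6/5) = 2.0417 s
robot covers v_R·T_r = 2.4500·0.0400 = 0.0980 m before braking
braking distance = 2.4500²/(2·1.2000) = 2.5010 m
human over T_r+T_s: 0.8000·(0.0400+2.0417) = 1.6653 m
residual clearance needed = 0.1000+0.0100+0.0150 = 0.1250 m
S_min ≈ 0.0980+2.5010+1.6653+0.1250  ⇒  S_min = 7023/1600 m

S_min = 7023/1600 m = 4.3894 m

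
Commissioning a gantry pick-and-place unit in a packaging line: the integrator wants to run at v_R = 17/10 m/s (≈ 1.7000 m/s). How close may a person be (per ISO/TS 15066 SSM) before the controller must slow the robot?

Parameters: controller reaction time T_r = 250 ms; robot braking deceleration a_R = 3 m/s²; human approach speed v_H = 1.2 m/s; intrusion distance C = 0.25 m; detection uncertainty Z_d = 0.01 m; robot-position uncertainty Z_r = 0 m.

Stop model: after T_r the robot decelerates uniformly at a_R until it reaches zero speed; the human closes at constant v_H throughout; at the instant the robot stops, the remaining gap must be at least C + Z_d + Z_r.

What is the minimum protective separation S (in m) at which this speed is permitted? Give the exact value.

stop time T_s = (17/10)/3 = 0.5667 s
reaction-phase robot travel = 1.7000·0.2500 = 0.4250 m
robot under decel: 1.7000²/(2·3.0000) = 0.4817 m
human over T_r+T_s: 1.2000·(0.2500+0.5667) = 0.9800 m
C+Z_d+Z_r = 0.2500+0.0100+0.0000 = 0.2600 m
S_min ≈ 0.4250+0.4817+0.9800+0.2600  ⇒  S_min = 161/75 m

S_min = 161/75 m = 2.1467 m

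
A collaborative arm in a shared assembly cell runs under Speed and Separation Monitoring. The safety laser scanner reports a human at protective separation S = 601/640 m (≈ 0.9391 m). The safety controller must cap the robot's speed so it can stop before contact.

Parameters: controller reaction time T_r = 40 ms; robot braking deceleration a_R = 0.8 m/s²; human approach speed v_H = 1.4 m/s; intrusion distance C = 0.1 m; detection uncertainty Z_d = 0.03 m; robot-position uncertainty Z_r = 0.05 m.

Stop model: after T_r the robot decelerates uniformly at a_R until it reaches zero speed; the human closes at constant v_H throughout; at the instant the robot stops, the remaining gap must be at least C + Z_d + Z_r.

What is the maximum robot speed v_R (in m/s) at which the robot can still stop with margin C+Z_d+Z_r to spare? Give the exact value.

quadratic (5/8)·v² + (179/100)·v + (-11249/16000) = 0
  disc = (179/100)² − 4·(5/8)·(-11249/16000) = 793881/160000 ; √disc = 891/400
  v_R = (−(179/100) + 891/400) / (2·(5/8)) = 7/20 m/s
check:
braking lasts T_s = (7/20)/(4/5) = 0.4375 s
robot in T_r: 0.3500·0.0400 = 0.0140 m
braking distance = 0.3500²/(2·0.8000) = 0.0766 m
human over T_r+T_s: 1.4000·(0.0400+0.4375) = 0.6685 m
residual clearance needed = 0.1000+0.0300+0.0500 = 0.1800 m
sum ≈ 0.0140+0.0766+0.6685+0.1800 ≈ 0.9391 m = S ✓

v_R_max = 7/20 m/s = 0.3500 m/s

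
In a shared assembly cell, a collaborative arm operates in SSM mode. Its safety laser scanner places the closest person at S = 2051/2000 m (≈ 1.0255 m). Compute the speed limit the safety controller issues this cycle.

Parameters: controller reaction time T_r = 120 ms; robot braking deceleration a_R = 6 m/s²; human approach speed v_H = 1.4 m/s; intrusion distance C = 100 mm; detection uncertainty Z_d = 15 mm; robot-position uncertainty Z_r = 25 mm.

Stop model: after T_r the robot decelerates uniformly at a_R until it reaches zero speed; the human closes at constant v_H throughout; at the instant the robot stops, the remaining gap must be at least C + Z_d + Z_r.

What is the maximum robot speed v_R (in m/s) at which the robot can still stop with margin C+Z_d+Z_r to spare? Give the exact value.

v_R_max = 3/2 m/s = 1.5000 m/s

quadratic (1/12)·v² + (53/150)·v + (-287/400) = 0
  disc = (53/150)² − 4·(1/12)·(-287/400) = 32761/90000 ; √disc = 181/300
  v_R = (−(53/150) + 181/300) / (2·(1/12)) = 3/2 m/s
check:
stop time T_s = (3/2)/6 = 0.2500 s
robot covers v_R·T_r = 1.5000·0.1200 = 0.1800 m before braking
robot covers 1.5000·0.2500 − ½·6.0000·0.2500² = 0.1875 m while stopping
person approaches 1.4000·(0.1200+0.2500) = 0.5180 m
margins: 0.1000+0.0150+0.0250 = 0.1400 m
sum ≈ 0.1800+0.1875+0.5180+0.1400 ≈ 1.0255 m = S ✓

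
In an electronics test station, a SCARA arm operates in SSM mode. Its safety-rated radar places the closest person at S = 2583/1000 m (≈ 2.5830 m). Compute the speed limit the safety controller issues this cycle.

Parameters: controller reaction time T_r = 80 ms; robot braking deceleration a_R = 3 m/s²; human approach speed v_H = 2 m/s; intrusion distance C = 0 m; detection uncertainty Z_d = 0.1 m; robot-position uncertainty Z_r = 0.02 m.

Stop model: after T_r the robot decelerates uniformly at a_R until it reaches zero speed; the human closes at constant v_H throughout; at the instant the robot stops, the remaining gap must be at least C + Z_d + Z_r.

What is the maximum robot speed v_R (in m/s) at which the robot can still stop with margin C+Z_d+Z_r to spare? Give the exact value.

collect terms ⇒ (1/6)·v_R² + (56/75)·v_R + (-2303/1000) = 0
  disc = (56/75)² − 4·(1/6)·(-2303/1000) = 47089/22500 ; √disc = 217/150
  v_R = (−(56/75) + 217/150) / (2·(1/6)) = 21/10 m/s
check:
braking lasts T_s = (21/10)/3 = 0.7000 s
robot covers v_R·T_r = 2.1000·0.0800 = 0.1680 m before braking
robot under decel: 2.1000²/(2·3.0000) = 0.7350 m
human over T_r+T_s: 2.0000·(0.0800+0.7000) = 1.5600 m
margins: 0.0000+0.1000+0.0200 = 0.1200 m
sum ≈ 0.1680+0.7350+1.5600+0.1200 ≈ 2.5830 m = S ✓

v_R_max = 21/10 m/s = 2.1000 m/s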